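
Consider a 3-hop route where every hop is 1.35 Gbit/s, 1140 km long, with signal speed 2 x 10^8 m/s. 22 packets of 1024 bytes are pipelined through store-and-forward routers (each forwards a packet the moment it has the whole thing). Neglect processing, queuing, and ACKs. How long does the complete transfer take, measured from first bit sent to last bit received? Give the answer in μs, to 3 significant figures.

17200 μs

Per-hop transmission t_tx = L/R = 8192/1350000000 = 6.06815 μs.
Per-hop propagation t_prop = 1140000/200000000 = 5700 μs.
Pipeline fill: first packet needs 3·t_tx to clear all hops; remaining 21 packets each add one t_tx.
Total = (3+22-1)·t_tx + 3·t_prop = 24·6.06815 + 3·5700 = 17200 μs.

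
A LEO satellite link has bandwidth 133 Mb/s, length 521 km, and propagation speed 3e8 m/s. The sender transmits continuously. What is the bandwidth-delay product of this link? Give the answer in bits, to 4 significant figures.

231000 bits

Propagation delay = 521000 / 300000000 = 0.00173667 s.
BDP = R × t_prop = 133000000 × 0.00173667 = 230977 bits.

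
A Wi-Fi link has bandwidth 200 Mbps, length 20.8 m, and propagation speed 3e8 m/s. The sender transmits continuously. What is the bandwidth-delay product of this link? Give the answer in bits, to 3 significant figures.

13.9 bits

Propagation delay = 20.8 / 300000000 = 6.93333e-08 s.
BDP = R × t_prop = 200000000 × 6.93333e-08 = 13.8667 bits.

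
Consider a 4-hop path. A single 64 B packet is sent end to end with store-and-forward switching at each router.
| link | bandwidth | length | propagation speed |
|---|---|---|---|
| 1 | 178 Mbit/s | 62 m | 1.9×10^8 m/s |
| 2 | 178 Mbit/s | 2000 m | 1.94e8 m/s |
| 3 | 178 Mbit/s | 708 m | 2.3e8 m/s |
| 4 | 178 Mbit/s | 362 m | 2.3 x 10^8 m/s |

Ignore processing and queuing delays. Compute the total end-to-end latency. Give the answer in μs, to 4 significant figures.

L = 64 × 8 = 512 bits.
Transmission delay per hop = L/R = 512/178000000 = 2.8764 μs; 4 hops → 11.5056 μs.
Propagation delays (d/s per hop): 0.326316, 10.3093, 3.07826, 1.57391 μs; sum = 15.2878 μs.
End-to-end = 26.79 μs.

26.79 μs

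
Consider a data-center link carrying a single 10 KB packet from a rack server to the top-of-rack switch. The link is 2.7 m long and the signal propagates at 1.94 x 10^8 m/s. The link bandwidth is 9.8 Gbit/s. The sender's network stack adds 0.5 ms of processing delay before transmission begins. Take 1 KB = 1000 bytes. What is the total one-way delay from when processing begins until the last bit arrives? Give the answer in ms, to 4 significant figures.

L = 80000 bits.
Transmission delay = L/R = 80000 / 9800000000 = 0.00816327 ms.
Propagation delay = d/s = 2.7 m / 194000000 m/s = 1.39175e-05 ms.
Plus processing delay 0.5 ms = 0.5 ms.
Total = 0.5082 ms.

0.5082 ms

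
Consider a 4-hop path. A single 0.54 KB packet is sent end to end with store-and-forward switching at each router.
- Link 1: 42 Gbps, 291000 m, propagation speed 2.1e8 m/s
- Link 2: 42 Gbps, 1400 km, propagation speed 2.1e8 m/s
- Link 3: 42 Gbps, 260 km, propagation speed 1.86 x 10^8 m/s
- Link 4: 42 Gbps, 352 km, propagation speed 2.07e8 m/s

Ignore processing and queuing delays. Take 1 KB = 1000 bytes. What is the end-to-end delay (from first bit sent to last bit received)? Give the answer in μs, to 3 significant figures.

L = 4320 bits.
Transmission delay per hop = L/R = 4320/42000000000 = 0.102857 μs; 4 hops → 0.411429 μs.
Propagation delays (d/s per hop): 1385.71, 6666.67, 1397.85, 1700.48 μs; sum = 11150.7 μs.
End-to-end = 11200 μs.

11200 μs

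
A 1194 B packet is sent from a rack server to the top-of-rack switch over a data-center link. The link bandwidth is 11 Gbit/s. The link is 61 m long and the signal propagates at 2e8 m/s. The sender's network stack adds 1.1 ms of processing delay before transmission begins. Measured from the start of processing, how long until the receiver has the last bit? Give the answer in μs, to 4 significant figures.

1101 μs

L = 1194 × 8 = 9552 bits.
Transmission delay = L/R = 9552 / 11000000000 = 0.868364 μs.
Propagation delay = d/s = 61 m / 200000000 m/s = 0.305 μs.
Plus processing delay 1.1 ms = 1100 μs.
Total = 1101 μs.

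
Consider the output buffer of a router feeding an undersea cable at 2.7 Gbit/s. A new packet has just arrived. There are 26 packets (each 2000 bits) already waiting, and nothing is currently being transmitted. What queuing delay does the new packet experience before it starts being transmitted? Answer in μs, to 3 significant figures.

19.3 μs

Each queued packet: L/R = 2000/2700000000 = 0.740741 μs.
26 queued → 19.2593 μs.
Queuing delay = 19.3 μs.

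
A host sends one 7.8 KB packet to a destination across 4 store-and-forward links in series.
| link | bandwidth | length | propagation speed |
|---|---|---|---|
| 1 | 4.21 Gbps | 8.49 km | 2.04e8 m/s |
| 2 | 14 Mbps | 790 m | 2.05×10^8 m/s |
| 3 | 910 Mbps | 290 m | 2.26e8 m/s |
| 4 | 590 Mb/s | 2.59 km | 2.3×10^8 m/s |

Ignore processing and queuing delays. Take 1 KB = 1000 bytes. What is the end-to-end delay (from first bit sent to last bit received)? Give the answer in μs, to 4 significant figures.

4704 μs

L = 62400 bits.
Transmission delays (L/R per hop): 14.8219, 4457.14, 68.5714, 105.763 μs; sum = 4646.3 μs.
Propagation delays (d/s per hop): 41.6176, 3.85366, 1.28319, 11.2609 μs; sum = 58.0154 μs.
End-to-end = 4704 μs.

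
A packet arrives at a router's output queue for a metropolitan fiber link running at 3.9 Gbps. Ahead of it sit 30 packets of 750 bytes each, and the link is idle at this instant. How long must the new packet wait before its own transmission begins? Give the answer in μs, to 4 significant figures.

Each queued packet: L/R = 6000/3900000000 = 1.53846 μs.
30 queued → 46.1538 μs.
Queuing delay = 46.15 μs.

46.15 μs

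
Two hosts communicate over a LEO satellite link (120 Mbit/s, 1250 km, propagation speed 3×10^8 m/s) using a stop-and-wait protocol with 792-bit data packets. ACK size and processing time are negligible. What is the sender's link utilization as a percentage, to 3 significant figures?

t_tx = L/R = 792/120000000 = 6.6e-06 s.
t_prop = 1250000/300000000 = 0.00416667 s; RTT = 0.00833333 s.
Cycle = t_tx + RTT = 0.00833993 s.
Utilization = t_tx / cycle = 6.6e-06/0.00833993 = 0.0791 %.

0.0791 %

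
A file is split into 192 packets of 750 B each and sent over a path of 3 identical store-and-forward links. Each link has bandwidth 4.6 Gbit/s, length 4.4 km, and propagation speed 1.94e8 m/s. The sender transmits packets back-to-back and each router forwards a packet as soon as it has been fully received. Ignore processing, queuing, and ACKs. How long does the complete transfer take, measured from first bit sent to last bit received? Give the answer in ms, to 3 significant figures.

0.321 ms

Per-hop transmission t_tx = L/R = 6000/4600000000 = 0.00130435 ms.
Per-hop propagation t_prop = 4400/194000000 = 0.0226804 ms.
Pipeline fill: first packet needs 3·t_tx to clear all hops; remaining 191 packets each add one t_tx.
Total = (3+192-1)·t_tx + 3·t_prop = 194·0.00130435 + 3·0.0226804 = 0.321 ms.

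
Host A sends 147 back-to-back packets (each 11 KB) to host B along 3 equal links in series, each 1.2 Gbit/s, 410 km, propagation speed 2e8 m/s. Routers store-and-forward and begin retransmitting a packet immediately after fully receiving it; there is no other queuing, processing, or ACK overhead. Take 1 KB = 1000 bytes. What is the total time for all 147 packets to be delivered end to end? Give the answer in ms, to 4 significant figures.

Per-hop transmission t_tx = L/R = 88000/1200000000 = 0.0733333 ms.
Per-hop propagation t_prop = 410000/200000000 = 2.05 ms.
Pipeline fill: first packet needs 3·t_tx to clear all hops; remaining 146 packets each add one t_tx.
Total = (3+147-1)·t_tx + 3·t_prop = 149·0.0733333 + 3·2.05 = 17.08 ms.

17.08 ms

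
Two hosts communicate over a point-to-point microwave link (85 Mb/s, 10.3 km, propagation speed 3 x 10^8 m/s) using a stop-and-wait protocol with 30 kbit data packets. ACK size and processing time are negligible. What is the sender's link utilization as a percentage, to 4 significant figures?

83.71 %

t_tx = L/R = 30000/85000000 = 0.000352941 s.
t_prop = 10300/300000000 = 3.43333e-05 s; RTT = 6.86667e-05 s.
Cycle = t_tx + RTT = 0.000421608 s.
Utilization = t_tx / cycle = 0.000352941/0.000421608 = 83.71 %.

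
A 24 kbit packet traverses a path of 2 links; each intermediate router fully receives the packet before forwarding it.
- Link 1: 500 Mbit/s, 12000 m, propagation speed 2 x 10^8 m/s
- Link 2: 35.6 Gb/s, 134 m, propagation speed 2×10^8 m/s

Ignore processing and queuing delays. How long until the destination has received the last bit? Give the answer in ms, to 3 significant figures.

0.109 ms

L = 24000 bits.
Transmission delays (L/R per hop): 0.048, 0.000674157 ms; sum = 0.0486742 ms.
Propagation delays (d/s per hop): 0.06, 0.00067 ms; sum = 0.06067 ms.
End-to-end = 0.109 ms.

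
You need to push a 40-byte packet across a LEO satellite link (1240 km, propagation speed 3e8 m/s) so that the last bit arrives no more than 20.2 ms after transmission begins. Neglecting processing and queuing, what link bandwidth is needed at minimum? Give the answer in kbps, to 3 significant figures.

19.9 kbps

L = 320 bits.
Propagation delay = 1240000 / 300000000 = 4.13333 ms.
Transmission budget = 20.2 − 4.13333 = 16.0667 ms.
R ≥ L / t_tx = 320 bits / 0.0160667 s = 19.9 kbps.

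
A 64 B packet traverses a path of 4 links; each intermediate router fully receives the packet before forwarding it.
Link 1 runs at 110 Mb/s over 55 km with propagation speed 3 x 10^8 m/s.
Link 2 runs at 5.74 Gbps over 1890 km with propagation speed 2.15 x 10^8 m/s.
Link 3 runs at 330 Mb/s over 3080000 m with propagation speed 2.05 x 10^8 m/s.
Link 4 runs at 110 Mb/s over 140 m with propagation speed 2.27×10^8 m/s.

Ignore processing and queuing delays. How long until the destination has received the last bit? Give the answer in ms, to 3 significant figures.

L = 64 × 8 = 512 bits.
Transmission delays (L/R per hop): 0.00465455, 8.91986e-05, 0.00155152, 0.00465455 ms; sum = 0.0109498 ms.
Propagation delays (d/s per hop): 0.183333, 8.7907, 15.0244, 0.00061674 ms; sum = 23.999 ms.
End-to-end = 24.0 ms.

24.0 ms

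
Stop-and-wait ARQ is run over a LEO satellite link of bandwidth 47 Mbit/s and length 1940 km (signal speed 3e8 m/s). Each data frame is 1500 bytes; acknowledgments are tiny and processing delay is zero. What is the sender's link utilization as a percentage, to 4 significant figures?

t_tx = L/R = 12000/47000000 = 0.000255319 s.
t_prop = 1940000/300000000 = 0.00646667 s; RTT = 0.0129333 s.
Cycle = t_tx + RTT = 0.0131887 s.
Utilization = t_tx / cycle = 0.000255319/0.0131887 = 1.936 %.

1.936 %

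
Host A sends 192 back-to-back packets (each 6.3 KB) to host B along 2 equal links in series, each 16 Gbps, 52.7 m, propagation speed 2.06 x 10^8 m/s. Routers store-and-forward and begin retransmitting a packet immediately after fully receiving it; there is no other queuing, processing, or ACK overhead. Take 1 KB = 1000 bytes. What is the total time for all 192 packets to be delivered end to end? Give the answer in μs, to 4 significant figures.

608.5 μs

Per-hop transmission t_tx = L/R = 50400/16000000000 = 3.15 μs.
Per-hop propagation t_prop = 52.7/206000000 = 0.255825 μs.
Pipeline fill: first packet needs 2·t_tx to clear all hops; remaining 191 packets each add one t_tx.
Total = (2+192-1)·t_tx + 2·t_prop = 193·3.15 + 2·0.255825 = 608.5 μs.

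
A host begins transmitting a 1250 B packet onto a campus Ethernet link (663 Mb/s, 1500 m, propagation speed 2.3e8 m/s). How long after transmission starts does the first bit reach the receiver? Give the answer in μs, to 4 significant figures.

First bit experiences only propagation delay: d/s = 1500/2.3e+08 = 6.522 μs.

6.522 μs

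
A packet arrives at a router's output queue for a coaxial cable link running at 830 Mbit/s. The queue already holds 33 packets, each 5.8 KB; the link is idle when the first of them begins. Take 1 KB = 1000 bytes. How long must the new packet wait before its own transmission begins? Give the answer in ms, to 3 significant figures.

1.84 ms

Each queued packet: L/R = 46400/830000000 = 0.0559036 ms.
33 queued → 1.84482 ms.
Queuing delay = 1.84 ms.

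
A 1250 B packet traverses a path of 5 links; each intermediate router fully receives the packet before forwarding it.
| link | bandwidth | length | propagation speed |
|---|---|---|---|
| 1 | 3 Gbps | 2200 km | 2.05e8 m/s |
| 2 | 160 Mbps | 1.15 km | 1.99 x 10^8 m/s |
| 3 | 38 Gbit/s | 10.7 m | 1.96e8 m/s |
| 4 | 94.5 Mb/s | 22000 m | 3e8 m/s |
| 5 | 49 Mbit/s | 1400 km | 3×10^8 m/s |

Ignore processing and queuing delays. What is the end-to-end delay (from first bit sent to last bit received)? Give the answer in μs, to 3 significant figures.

L = 1250 × 8 = 10000 bits.
Transmission delays (L/R per hop): 3.33333, 62.5, 0.263158, 105.82, 204.082 μs; sum = 375.998 μs.
Propagation delays (d/s per hop): 10731.7, 5.77889, 0.0545918, 73.3333, 4666.67 μs; sum = 15477.5 μs.
End-to-end = 15900 μs.

15900 μs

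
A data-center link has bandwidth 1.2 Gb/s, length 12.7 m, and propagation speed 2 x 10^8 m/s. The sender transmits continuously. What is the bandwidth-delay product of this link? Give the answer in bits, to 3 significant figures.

Propagation delay = 12.7 / 200000000 = 6.35e-08 s.
BDP = R × t_prop = 1200000000 × 6.35e-08 = 76.2 bits.

76.2 bits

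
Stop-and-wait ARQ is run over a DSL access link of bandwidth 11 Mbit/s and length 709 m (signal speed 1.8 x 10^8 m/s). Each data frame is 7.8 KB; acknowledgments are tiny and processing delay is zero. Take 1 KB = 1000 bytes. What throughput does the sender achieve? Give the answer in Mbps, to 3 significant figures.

t_tx = L/R = 62400/11000000 = 0.00567273 s.
t_prop = 709/180000000 = 3.93889e-06 s; RTT = 7.87778e-06 s.
Cycle = t_tx + RTT = 0.00568061 s.
Throughput = L / cycle = 62400 / 0.00568061 = 11.0 Mbps.

11.0 Mbps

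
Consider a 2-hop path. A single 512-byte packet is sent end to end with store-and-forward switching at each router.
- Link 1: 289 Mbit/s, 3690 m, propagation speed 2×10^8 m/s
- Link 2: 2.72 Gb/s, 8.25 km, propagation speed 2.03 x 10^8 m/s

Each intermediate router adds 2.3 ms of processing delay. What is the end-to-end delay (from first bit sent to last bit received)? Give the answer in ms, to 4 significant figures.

2.375 ms

L = 512 × 8 = 4096 bits.
Transmission delays (L/R per hop): 0.014173, 0.00150588 ms; sum = 0.0156789 ms.
Propagation delays (d/s per hop): 0.01845, 0.0406404 ms; sum = 0.0590904 ms.
Processing at 1 router(s): 1 × 2.3 ms = 2.3 ms.
End-to-end = 2.375 ms.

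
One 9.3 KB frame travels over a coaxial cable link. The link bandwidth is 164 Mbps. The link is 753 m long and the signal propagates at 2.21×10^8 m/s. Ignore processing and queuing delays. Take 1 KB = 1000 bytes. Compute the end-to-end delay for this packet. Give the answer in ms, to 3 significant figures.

0.457 ms

L = 74400 bits.
Transmission delay = L/R = 74400 / 164000000 = 0.453659 ms.
Propagation delay = d/s = 753 m / 221000000 m/s = 0.00340724 ms.
Total = 0.457 ms.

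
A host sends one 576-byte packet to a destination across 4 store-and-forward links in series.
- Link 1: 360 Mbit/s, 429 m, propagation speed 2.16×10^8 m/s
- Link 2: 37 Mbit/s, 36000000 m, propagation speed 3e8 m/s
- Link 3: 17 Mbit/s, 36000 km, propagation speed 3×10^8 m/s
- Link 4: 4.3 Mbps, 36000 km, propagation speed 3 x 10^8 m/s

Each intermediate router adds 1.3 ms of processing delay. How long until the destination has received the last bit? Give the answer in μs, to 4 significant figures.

365400 μs

L = 576 × 8 = 4608 bits.
Transmission delays (L/R per hop): 12.8, 124.541, 271.059, 1071.63 μs; sum = 1480.03 μs.
Propagation delays (d/s per hop): 1.98611, 120000, 120000, 120000 μs; sum = 360002 μs.
Processing at 3 router(s): 3 × 1.3 ms = 3900 μs.
End-to-end = 365400 μs.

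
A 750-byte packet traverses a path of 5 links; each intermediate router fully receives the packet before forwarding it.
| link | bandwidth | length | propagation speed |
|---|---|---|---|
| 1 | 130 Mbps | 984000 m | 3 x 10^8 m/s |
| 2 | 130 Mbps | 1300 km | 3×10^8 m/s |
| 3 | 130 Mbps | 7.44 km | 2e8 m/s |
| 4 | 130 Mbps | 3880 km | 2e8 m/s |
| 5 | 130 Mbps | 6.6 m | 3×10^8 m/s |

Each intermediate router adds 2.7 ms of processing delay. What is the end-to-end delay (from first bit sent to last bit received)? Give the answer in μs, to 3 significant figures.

38100 μs

L = 750 × 8 = 6000 bits.
Transmission delay per hop = L/R = 6000/130000000 = 46.1538 μs; 5 hops → 230.769 μs.
Propagation delays (d/s per hop): 3280, 4333.33, 37.2, 19400, 0.022 μs; sum = 27050.6 μs.
Processing at 4 router(s): 4 × 2.7 ms = 10800 μs.
End-to-end = 38100 μs.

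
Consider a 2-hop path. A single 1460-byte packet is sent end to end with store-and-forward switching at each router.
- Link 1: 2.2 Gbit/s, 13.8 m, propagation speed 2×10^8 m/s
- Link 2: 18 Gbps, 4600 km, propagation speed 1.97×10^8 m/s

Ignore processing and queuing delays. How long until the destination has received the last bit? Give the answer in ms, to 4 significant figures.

23.36 ms

L = 1460 × 8 = 11680 bits.
Transmission delays (L/R per hop): 0.00530909, 0.000648889 ms; sum = 0.00595798 ms.
Propagation delays (d/s per hop): 6.9e-05, 23.3503 ms; sum = 23.3503 ms.
End-to-end = 23.36 ms.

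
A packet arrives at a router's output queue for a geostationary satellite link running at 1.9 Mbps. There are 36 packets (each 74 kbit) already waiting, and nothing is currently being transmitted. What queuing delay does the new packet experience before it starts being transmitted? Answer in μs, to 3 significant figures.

Each queued packet: L/R = 74000/1900000 = 38947.4 μs.
36 queued → 1402110 μs.
Queuing delay = 1400000 μs.

1400000 μs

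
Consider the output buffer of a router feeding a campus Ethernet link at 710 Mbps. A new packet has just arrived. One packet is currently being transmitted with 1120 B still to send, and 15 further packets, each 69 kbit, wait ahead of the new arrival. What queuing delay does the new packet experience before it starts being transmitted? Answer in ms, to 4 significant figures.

Each queued packet: L/R = 69000/710000000 = 0.0971831 ms.
15 queued → 1.45775 ms.
Plus remaining 8960 bits of current packet: 0.0126197 ms.
Queuing delay = 1.470 ms.

1.470 ms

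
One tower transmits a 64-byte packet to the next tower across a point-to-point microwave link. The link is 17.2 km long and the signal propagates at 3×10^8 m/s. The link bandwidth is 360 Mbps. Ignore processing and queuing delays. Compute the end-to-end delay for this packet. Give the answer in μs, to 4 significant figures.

58.76 μs

L = 64 × 8 = 512 bits.
Transmission delay = L/R = 512 / 360000000 = 1.42222 μs.
Propagation delay = d/s = 17200 m / 300000000 m/s = 57.3333 μs.
Total = 58.76 μs.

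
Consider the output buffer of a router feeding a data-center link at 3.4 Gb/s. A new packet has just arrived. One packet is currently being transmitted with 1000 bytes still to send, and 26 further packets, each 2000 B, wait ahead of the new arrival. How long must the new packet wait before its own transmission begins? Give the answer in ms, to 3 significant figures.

0.125 ms

Each queued packet: L/R = 16000/3400000000 = 0.00470588 ms.
26 queued → 0.122353 ms.
Plus remaining 8000 bits of current packet: 0.00235294 ms.
Queuing delay = 0.125 ms.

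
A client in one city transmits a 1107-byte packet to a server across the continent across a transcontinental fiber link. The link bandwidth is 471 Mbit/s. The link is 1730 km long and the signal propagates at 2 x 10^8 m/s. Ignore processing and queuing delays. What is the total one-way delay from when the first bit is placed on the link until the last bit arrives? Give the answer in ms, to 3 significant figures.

L = 1107 × 8 = 8856 bits.
Transmission delay = L/R = 8856 / 471000000 = 0.0188025 ms.
Propagation delay = d/s = 1730000 m / 200000000 m/s = 8.65 ms.
Total = 8.67 ms.

8.67 ms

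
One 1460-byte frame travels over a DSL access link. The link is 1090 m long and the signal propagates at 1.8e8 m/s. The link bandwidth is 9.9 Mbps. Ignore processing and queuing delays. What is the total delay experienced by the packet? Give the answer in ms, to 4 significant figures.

L = 1460 × 8 = 11680 bits.
Transmission delay = L/R = 11680 / 9900000 = 1.1798 ms.
Propagation delay = d/s = 1090 m / 180000000 m/s = 0.00605556 ms.
Total = 1.186 ms.

1.186 ms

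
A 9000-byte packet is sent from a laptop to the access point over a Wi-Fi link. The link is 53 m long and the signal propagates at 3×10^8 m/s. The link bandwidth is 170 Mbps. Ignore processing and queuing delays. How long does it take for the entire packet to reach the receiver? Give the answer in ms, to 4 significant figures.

0.4237 ms

L = 9000 × 8 = 72000 bits.
Transmission delay = L/R = 72000 / 170000000 = 0.423529 ms.
Propagation delay = d/s = 53 m / 300000000 m/s = 0.000176667 ms.
Total = 0.4237 ms.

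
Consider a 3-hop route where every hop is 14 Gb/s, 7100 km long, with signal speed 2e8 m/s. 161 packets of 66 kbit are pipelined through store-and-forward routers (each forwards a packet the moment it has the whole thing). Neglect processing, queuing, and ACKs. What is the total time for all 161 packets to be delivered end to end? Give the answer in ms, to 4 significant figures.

Per-hop transmission t_tx = L/R = 66000/14000000000 = 0.00471429 ms.
Per-hop propagation t_prop = 7100000/200000000 = 35.5 ms.
Pipeline fill: first packet needs 3·t_tx to clear all hops; remaining 160 packets each add one t_tx.
Total = (3+161-1)·t_tx + 3·t_prop = 163·0.00471429 + 3·35.5 = 107.3 ms.

107.3 ms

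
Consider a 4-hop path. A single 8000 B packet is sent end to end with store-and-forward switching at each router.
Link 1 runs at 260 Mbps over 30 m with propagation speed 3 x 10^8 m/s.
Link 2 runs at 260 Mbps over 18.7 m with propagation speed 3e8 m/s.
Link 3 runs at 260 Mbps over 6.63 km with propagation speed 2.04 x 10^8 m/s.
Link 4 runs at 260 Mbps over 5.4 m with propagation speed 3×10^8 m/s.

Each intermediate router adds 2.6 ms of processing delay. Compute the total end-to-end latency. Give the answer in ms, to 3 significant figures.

L = 8000 × 8 = 64000 bits.
Transmission delay per hop = L/R = 64000/260000000 = 0.246154 ms; 4 hops → 0.984615 ms.
Propagation delays (d/s per hop): 0.0001, 6.23333e-05, 0.0325, 1.8e-05 ms; sum = 0.0326803 ms.
Processing at 3 router(s): 3 × 2.6 ms = 7.8 ms.
End-to-end = 8.82 ms.

8.82 ms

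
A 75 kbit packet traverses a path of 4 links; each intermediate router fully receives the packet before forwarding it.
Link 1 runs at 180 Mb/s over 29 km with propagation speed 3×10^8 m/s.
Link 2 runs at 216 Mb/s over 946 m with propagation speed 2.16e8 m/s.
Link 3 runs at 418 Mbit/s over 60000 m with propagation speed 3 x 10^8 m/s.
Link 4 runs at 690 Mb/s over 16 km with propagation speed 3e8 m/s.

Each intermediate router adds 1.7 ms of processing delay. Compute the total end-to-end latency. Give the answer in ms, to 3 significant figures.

6.51 ms

L = 75000 bits.
Transmission delays (L/R per hop): 0.416667, 0.347222, 0.179426, 0.108696 ms; sum = 1.05201 ms.
Propagation delays (d/s per hop): 0.0966667, 0.00437963, 0.2, 0.0533333 ms; sum = 0.35438 ms.
Processing at 3 router(s): 3 × 1.7 ms = 5.1 ms.
End-to-end = 6.51 ms.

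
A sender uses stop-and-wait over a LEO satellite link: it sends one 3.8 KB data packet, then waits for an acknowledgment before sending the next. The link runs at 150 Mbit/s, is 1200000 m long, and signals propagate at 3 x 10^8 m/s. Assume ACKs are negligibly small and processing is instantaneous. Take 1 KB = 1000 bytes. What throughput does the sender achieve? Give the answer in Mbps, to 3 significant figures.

t_tx = L/R = 30400/150000000 = 0.000202667 s.
t_prop = 1200000/300000000 = 0.004 s; RTT = 0.008 s.
Cycle = t_tx + RTT = 0.00820267 s.
Throughput = L / cycle = 30400 / 0.00820267 = 3.71 Mbps.

3.71 Mbps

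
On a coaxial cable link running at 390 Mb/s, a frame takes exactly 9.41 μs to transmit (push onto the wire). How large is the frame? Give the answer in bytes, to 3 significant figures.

L = R × t_tx = 390000000 b/s × 9.41e-06 s = 3669.9 bits.
In bytes: 3669.9 / 8 = 459 bytes.

459 bytes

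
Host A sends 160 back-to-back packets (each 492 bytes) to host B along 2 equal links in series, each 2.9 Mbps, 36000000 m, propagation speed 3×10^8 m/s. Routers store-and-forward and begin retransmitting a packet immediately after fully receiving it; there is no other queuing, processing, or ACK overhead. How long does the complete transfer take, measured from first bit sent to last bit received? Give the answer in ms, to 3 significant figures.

459 ms

Per-hop transmission t_tx = L/R = 3936/2900000 = 1.35724 ms.
Per-hop propagation t_prop = 36000000/300000000 = 120 ms.
Pipeline fill: first packet needs 2·t_tx to clear all hops; remaining 159 packets each add one t_tx.
Total = (2+160-1)·t_tx + 2·t_prop = 161·1.35724 + 2·120 = 459 ms.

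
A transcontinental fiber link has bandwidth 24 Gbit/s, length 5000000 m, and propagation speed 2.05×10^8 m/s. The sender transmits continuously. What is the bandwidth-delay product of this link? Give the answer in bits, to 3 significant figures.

585000000 bits

Propagation delay = 5000000 / 2.05e+08 = 0.0243902 s.
BDP = R × t_prop = 24000000000 × 0.0243902 = 585366000 bits.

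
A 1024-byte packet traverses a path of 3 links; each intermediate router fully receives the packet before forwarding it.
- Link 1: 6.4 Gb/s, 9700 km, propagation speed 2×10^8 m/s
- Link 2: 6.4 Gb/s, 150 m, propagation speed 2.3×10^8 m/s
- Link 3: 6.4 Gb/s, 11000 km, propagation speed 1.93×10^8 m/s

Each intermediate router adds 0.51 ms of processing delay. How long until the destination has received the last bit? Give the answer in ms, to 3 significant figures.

L = 1024 × 8 = 8192 bits.
Transmission delay per hop = L/R = 8192/6400000000 = 0.00128 ms; 3 hops → 0.00384 ms.
Propagation delays (d/s per hop): 48.5, 0.000652174, 56.9948 ms; sum = 105.495 ms.
Processing at 2 router(s): 2 × 0.51 ms = 1.02 ms.
End-to-end = 107 ms.

107 ms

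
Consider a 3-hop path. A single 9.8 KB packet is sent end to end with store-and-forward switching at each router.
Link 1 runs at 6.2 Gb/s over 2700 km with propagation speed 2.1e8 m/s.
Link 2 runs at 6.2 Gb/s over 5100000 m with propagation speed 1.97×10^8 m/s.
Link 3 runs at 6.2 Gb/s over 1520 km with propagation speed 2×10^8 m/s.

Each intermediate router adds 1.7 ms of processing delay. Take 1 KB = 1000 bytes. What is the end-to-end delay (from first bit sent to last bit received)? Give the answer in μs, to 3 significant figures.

L = 78400 bits.
Transmission delay per hop = L/R = 78400/6200000000 = 12.6452 μs; 3 hops → 37.9355 μs.
Propagation delays (d/s per hop): 12857.1, 25888.3, 7600 μs; sum = 46345.5 μs.
Processing at 2 router(s): 2 × 1.7 ms = 3400 μs.
End-to-end = 49800 μs.

49800 μs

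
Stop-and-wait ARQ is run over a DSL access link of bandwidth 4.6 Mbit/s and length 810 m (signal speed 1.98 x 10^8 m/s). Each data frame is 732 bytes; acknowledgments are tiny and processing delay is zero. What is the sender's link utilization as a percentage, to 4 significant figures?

99.36 %

t_tx = L/R = 5856/4600000 = 0.00127304 s.
t_prop = 810/198000000 = 4.09091e-06 s; RTT = 8.18182e-06 s.
Cycle = t_tx + RTT = 0.00128123 s.
Utilization = t_tx / cycle = 0.00127304/0.00128123 = 99.36 %.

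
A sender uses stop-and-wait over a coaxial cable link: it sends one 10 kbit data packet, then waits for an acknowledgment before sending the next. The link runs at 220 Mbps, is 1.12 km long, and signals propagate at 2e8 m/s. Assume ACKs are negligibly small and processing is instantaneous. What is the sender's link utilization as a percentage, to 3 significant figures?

t_tx = L/R = 10000/220000000 = 4.54545e-05 s.
t_prop = 1120/200000000 = 5.6e-06 s; RTT = 1.12e-05 s.
Cycle = t_tx + RTT = 5.66545e-05 s.
Utilization = t_tx / cycle = 4.54545e-05/5.66545e-05 = 80.2 %.

80.2 %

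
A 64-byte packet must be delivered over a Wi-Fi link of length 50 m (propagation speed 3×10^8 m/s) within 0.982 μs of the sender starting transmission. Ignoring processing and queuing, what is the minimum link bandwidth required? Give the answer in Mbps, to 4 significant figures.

L = 512 bits.
Propagation delay = 50 / 300000000 = 0.166667 μs.
Transmission budget = 0.982 − 0.166667 = 0.815333 μs.
R ≥ L / t_tx = 512 bits / 8.15333e-07 s = 628.0 Mbps.

628.0 Mbps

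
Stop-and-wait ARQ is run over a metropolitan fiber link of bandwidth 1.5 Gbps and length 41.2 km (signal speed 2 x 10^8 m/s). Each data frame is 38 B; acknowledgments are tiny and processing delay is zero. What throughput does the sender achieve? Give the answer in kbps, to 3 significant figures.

738 kbps

t_tx = L/R = 304/1500000000 = 2.02667e-07 s.
t_prop = 41200/200000000 = 0.000206 s; RTT = 0.000412 s.
Cycle = t_tx + RTT = 0.000412203 s.
Throughput = L / cycle = 304 / 0.000412203 = 738 kbps.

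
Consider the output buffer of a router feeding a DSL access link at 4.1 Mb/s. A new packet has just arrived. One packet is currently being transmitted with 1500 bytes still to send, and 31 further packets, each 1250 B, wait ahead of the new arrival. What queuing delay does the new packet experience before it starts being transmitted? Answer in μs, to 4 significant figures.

Each queued packet: L/R = 10000/4.1e+06 = 2439.02 μs.
31 queued → 75609.8 μs.
Plus remaining 12000 bits of current packet: 2926.83 μs.
Queuing delay = 78540 μs.

78540 μs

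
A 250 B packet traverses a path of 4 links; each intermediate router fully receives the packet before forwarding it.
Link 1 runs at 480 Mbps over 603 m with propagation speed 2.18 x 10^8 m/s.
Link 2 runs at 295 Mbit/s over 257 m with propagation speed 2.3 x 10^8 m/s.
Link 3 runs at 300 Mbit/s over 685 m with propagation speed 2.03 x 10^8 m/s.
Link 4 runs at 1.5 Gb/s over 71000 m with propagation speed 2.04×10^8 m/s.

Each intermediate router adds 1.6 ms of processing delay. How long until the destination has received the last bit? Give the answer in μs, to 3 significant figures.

5170 μs

L = 250 × 8 = 2000 bits.
Transmission delays (L/R per hop): 4.16667, 6.77966, 6.66667, 1.33333 μs; sum = 18.9463 μs.
Propagation delays (d/s per hop): 2.76606, 1.11739, 3.37438, 348.039 μs; sum = 355.297 μs.
Processing at 3 router(s): 3 × 1.6 ms = 4800 μs.
End-to-end = 5170 μs.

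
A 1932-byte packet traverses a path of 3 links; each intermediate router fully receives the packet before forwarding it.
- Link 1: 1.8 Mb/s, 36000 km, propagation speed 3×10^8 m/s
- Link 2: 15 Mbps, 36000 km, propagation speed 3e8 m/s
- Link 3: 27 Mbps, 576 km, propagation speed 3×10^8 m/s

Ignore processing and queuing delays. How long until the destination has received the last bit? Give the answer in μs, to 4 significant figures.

252100 μs

L = 1932 × 8 = 15456 bits.
Transmission delays (L/R per hop): 8586.67, 1030.4, 572.444 μs; sum = 10189.5 μs.
Propagation delays (d/s per hop): 120000, 120000, 1920 μs; sum = 241920 μs.
End-to-end = 252100 μs.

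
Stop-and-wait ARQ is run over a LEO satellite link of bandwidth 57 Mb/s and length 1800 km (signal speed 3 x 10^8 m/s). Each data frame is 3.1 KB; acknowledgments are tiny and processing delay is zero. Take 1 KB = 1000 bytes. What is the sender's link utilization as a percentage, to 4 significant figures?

t_tx = L/R = 24800/57000000 = 0.000435088 s.
t_prop = 1800000/300000000 = 0.006 s; RTT = 0.012 s.
Cycle = t_tx + RTT = 0.0124351 s.
Utilization = t_tx / cycle = 0.000435088/0.0124351 = 3.499 %.

3.499 %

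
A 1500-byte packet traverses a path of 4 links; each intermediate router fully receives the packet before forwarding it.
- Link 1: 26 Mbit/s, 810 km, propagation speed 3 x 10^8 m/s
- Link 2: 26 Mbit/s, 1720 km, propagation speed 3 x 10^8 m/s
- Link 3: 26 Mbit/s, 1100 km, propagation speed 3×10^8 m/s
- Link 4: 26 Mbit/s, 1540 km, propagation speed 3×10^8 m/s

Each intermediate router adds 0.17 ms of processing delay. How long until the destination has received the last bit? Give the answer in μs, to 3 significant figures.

L = 1500 × 8 = 12000 bits.
Transmission delay per hop = L/R = 12000/26000000 = 461.538 μs; 4 hops → 1846.15 μs.
Propagation delays (d/s per hop): 2700, 5733.33, 3666.67, 5133.33 μs; sum = 17233.3 μs.
Processing at 3 router(s): 3 × 0.17 ms = 510 μs.
End-to-end = 19600 μs.

19600 μs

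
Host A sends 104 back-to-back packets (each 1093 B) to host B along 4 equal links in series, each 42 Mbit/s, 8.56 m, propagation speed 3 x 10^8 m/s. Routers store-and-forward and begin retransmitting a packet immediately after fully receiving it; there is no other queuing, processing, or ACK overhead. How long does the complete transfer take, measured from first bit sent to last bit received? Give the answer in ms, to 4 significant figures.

Per-hop transmission t_tx = L/R = 8744/42000000 = 0.20819 ms.
Per-hop propagation t_prop = 8.56/300000000 = 2.85333e-05 ms.
Pipeline fill: first packet needs 4·t_tx to clear all hops; remaining 103 packets each add one t_tx.
Total = (4+104-1)·t_tx + 4·t_prop = 107·0.20819 + 4·2.85333e-05 = 22.28 ms.

22.28 ms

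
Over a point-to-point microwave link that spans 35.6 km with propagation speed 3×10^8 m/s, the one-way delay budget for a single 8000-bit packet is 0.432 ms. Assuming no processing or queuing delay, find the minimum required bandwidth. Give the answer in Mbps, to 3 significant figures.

Propagation delay = 35600 / 300000000 = 0.118667 ms.
Transmission budget = 0.432 − 0.118667 = 0.313333 ms.
R ≥ L / t_tx = 8000 bits / 0.000313333 s = 25.5 Mbps.

25.5 Mbps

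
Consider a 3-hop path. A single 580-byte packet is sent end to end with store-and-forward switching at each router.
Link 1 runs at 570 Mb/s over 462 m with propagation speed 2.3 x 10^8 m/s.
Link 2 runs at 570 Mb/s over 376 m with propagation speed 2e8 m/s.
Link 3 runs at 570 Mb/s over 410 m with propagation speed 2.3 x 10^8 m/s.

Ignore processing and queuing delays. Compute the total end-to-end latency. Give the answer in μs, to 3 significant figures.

L = 580 × 8 = 4640 bits.
Transmission delay per hop = L/R = 4640/570000000 = 8.14035 μs; 3 hops → 24.4211 μs.
Propagation delays (d/s per hop): 2.0087, 1.88, 1.78261 μs; sum = 5.6713 μs.
End-to-end = 30.1 μs.

30.1 μs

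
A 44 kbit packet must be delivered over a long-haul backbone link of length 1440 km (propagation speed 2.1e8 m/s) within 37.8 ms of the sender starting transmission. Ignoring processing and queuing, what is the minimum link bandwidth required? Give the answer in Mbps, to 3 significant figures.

Propagation delay = 1440000 / 210000000 = 6.85714 ms.
Transmission budget = 37.8 − 6.85714 = 30.9429 ms.
R ≥ L / t_tx = 44000 bits / 0.0309429 s = 1.42 Mbps.

1.42 Mbps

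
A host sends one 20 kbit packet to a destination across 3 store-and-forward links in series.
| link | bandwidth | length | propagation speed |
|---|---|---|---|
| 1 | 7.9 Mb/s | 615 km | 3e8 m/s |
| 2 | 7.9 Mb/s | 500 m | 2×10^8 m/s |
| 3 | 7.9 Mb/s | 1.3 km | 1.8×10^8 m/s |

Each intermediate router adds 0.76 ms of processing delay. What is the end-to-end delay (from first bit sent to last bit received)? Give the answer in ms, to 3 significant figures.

11.2 ms

L = 20000 bits.
Transmission delay per hop = L/R = 20000/7900000 = 2.53165 ms; 3 hops → 7.59494 ms.
Propagation delays (d/s per hop): 2.05, 0.0025, 0.00722222 ms; sum = 2.05972 ms.
Processing at 2 router(s): 2 × 0.76 ms = 1.52 ms.
End-to-end = 11.2 ms.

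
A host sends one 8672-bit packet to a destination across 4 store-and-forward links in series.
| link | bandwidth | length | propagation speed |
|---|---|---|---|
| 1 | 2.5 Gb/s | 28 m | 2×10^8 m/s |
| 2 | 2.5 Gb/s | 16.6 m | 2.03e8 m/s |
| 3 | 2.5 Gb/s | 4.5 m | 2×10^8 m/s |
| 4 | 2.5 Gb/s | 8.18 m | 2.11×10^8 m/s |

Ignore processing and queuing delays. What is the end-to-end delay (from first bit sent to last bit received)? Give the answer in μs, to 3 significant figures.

14.2 μs

Transmission delay per hop = L/R = 8672/2500000000 = 3.4688 μs; 4 hops → 13.8752 μs.
Propagation delays (d/s per hop): 0.14, 0.0817734, 0.0225, 0.0387678 μs; sum = 0.283041 μs.
End-to-end = 14.2 μs.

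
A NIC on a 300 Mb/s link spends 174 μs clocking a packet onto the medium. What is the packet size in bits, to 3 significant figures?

L = R × t_tx = 300000000 b/s × 0.000174 s = 52200 bits.

52200 bits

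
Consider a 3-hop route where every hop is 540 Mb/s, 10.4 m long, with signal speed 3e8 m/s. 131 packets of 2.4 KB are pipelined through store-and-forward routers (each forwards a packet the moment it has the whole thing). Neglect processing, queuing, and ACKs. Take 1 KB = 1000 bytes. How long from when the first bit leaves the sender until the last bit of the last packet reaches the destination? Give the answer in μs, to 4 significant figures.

Per-hop transmission t_tx = L/R = 19200/540000000 = 35.5556 μs.
Per-hop propagation t_prop = 10.4/300000000 = 0.0346667 μs.
Pipeline fill: first packet needs 3·t_tx to clear all hops; remaining 130 packets each add one t_tx.
Total = (3+131-1)·t_tx + 3·t_prop = 133·35.5556 + 3·0.0346667 = 4729 μs.

4729 μs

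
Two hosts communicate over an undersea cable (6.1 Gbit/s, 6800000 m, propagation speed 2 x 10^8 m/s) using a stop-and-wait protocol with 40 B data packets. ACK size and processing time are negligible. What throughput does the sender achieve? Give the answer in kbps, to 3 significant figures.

4.71 kbps

t_tx = L/R = 320/6100000000 = 5.2459e-08 s.
t_prop = 6800000/200000000 = 0.034 s; RTT = 0.068 s.
Cycle = t_tx + RTT = 0.0680001 s.
Throughput = L / cycle = 320 / 0.0680001 = 4.71 kbps.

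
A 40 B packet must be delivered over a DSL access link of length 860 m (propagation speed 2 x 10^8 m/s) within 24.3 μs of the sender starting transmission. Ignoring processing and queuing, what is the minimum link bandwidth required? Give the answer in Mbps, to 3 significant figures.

L = 320 bits.
Propagation delay = 860 / 200000000 = 4.3 μs.
Transmission budget = 24.3 − 4.3 = 20 μs.
R ≥ L / t_tx = 320 bits / 2e-05 s = 16.0 Mbps.

16.0 Mbps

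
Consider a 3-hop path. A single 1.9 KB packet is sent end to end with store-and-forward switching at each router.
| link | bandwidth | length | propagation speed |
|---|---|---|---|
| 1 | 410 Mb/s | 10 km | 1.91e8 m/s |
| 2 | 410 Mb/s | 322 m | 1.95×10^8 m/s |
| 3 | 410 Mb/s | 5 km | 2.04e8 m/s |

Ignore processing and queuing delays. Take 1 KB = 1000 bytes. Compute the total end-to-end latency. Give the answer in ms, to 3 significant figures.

L = 15200 bits.
Transmission delay per hop = L/R = 15200/410000000 = 0.0370732 ms; 3 hops → 0.11122 ms.
Propagation delays (d/s per hop): 0.052356, 0.00165128, 0.0245098 ms; sum = 0.0785171 ms.
End-to-end = 0.190 ms.

0.190 ms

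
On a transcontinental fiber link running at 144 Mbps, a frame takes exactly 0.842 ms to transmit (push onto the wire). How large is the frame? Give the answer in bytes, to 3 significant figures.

15200 bytes

L = R × t_tx = 144000000 b/s × 0.000842 s = 121248 bits.
In bytes: 121248 / 8 = 15200 bytes.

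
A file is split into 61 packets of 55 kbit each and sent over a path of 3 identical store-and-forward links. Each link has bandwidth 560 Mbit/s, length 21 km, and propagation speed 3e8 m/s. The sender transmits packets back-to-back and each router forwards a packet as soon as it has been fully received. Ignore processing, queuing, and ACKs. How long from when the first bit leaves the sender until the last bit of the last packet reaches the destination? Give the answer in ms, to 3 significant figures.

6.40 ms

Per-hop transmission t_tx = L/R = 55000/560000000 = 0.0982143 ms.
Per-hop propagation t_prop = 21000/300000000 = 0.07 ms.
Pipeline fill: first packet needs 3·t_tx to clear all hops; remaining 60 packets each add one t_tx.
Total = (3+61-1)·t_tx + 3·t_prop = 63·0.0982143 + 3·0.07 = 6.40 ms.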